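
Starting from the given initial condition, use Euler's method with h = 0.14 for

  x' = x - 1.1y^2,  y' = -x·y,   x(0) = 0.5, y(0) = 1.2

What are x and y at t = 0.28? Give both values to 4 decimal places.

0.2052, 1.0616

Euler on (x,y): x_{n+1} = x_n + h·x', y_{n+1} = y_n + h·y'.
0.000000: (0.500000, 1.200000); f=(-1.084000, -0.600000) → (0.348240, 1.116000)
0.140000: (0.348240, 1.116000); f=(-1.021762, -0.388636) → (0.205193, 1.061591)
(x(0.28), y(0.28)) ≈ (0.2052, 1.0616)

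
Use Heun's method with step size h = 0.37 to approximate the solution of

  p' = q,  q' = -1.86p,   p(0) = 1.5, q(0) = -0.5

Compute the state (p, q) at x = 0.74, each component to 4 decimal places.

Heun on (p,q): k1 = f(x_n, state_n); k2 = f(x_n + h, state_n + h·k1); state_{n+1} = state_n + (h/2)·(k1 + k2).
0.000000: (1.500000, -0.500000)
  k1 = (-0.500000, -2.790000)
  predictor → (1.315000, -1.532300)
  k2 = (-1.532300, -2.445900)
  → (1.124024, -1.468641)
0.370000: (1.124024, -1.468641)
  k1 = (-1.468641, -2.090686)
  predictor → (0.580627, -2.242195)
  k2 = (-2.242195, -1.079966)
  → (0.437520, -2.055212)
(p(0.74), q(0.74)) ≈ (0.4375, -2.0552)

0.4375, -2.0552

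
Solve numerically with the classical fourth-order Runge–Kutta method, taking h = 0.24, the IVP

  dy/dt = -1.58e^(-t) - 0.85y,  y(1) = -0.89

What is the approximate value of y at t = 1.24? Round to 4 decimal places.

-0.8375

RK4: k1 = f(t_n, y_n); k2 = f(t_n + h/2, y_n + (h/2)·k1); k3 = f(t_n + h/2, y_n + (h/2)·k2); k4 = f(t_n + h, y_n + h·k3); y_{n+1} = y_n + (h/6)·(k1 + 2k2 + 2k3 + k4).
t=1.000000, y=-0.890000:
  k1 = f(1.000000, -0.890000) = 0.175250
  k2 = f(1.120000, -0.868970) = 0.223102
  k3 = f(1.120000, -0.863228) = 0.218221
  k4 = f(1.240000, -0.837627) = 0.254756
  y ← -0.890000 + (0.24/6)·(k1 + 2k2 + 2k3 + k4) = -0.837494
y(1.24) ≈ -0.8375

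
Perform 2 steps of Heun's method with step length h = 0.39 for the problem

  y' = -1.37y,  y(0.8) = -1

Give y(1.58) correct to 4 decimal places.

Heun: k1 = f(t_n, y_n); k2 = f(t_n + h, y_n + h·k1); y_{n+1} = y_n + (h/2)·(k1 + k2).
t=0.800000, y=-1.000000:
  k1 = f(0.800000, -1.000000) = 1.370000
  k2 = f(1.190000, -0.465700) = 0.638009
  y ← -1.000000 + (0.39/2)·(1.370000 + 0.638009) = -0.608438
t=1.190000, y=-0.608438:
  k1 = f(1.190000, -0.608438) = 0.833560
  k2 = f(1.580000, -0.283350) = 0.388189
  y ← -0.608438 + (0.39/2)·(0.833560 + 0.388189) = -0.370197
y(1.58) ≈ -0.3702

-0.3702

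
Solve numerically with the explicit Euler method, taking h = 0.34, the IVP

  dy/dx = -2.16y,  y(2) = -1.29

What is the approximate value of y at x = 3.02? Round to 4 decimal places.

-0.0242

Euler: y_{n+1} = y_n + h·f(x_n, y_n).
x=2.000000, y=-1.290000: f=2.786400 → y ← -1.290000 + 0.34·2.786400 = -0.342624
x=2.340000, y=-0.342624: f=0.740068 → y ← -0.342624 + 0.34·0.740068 = -0.091001
x=2.680000, y=-0.091001: f=0.196562 → y ← -0.091001 + 0.34·0.196562 = -0.024170
y(3.02) ≈ -0.0242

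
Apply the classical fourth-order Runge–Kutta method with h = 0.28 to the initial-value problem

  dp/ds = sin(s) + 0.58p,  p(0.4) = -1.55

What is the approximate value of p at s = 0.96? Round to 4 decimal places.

-1.7419

RK4: k1 = f(s_n, p_n); k2 = f(s_n + h/2, p_n + (h/2)·k1); k3 = f(s_n + h/2, p_n + (h/2)·k2); k4 = f(s_n + h, p_n + h·k3); p_{n+1} = p_n + (h/6)·(k1 + 2k2 + 2k3 + k4).
s=0.400000, p=-1.550000:
  k1 = f(0.400000, -1.550000) = -0.509582
  k2 = f(0.540000, -1.621341) = -0.426242
  k3 = f(0.540000, -1.609674) = -0.419475
  k4 = f(0.680000, -1.667453) = -0.338330
  p ← -1.550000 + (0.28/6)·(k1 + 2k2 + 2k3 + k4) = -1.668503
s=0.680000, p=-1.668503:
  k1 = f(0.680000, -1.668503) = -0.338939
  k2 = f(0.820000, -1.715954) = -0.264108
  k3 = f(0.820000, -1.705478) = -0.258031
  k4 = f(0.960000, -1.740752) = -0.190444
  p ← -1.668503 + (0.28/6)·(k1 + 2k2 + 2k3 + k4) = -1.741940
p(0.96) ≈ -1.7419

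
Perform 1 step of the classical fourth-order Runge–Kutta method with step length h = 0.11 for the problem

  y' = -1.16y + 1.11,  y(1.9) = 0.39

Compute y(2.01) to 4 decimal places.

0.4579

RK4: k1 = f(x_n, y_n); k2 = f(x_n + h/2, y_n + (h/2)·k1); k3 = f(x_n + h/2, y_n + (h/2)·k2); k4 = f(x_n + h, y_n + h·k3); y_{n+1} = y_n + (h/6)·(k1 + 2k2 + 2k3 + k4).
x=1.900000, y=0.390000:
  k1 = f(1.900000, 0.390000) = 0.657600
  k2 = f(1.955000, 0.426168) = 0.615645
  k3 = f(1.955000, 0.423860) = 0.618322
  k4 = f(2.010000, 0.458015) = 0.578702
  y ← 0.390000 + (0.11/6)·(k1 + 2k2 + 2k3 + k4) = 0.457911
y(2.01) ≈ 0.4579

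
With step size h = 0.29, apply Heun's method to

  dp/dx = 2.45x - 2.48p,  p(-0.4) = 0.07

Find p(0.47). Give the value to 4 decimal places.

Heun: k1 = f(x_n, p_n); k2 = f(x_n + h, p_n + h·k1); p_{n+1} = p_n + (h/2)·(k1 + k2).
x=-0.400000, p=0.070000:
  k1 = f(-0.400000, 0.070000) = -1.153600
  k2 = f(-0.110000, -0.264544) = 0.386569
  p ← 0.070000 + (0.29/2)·(-1.153600 + 0.386569) = -0.041219
x=-0.110000, p=-0.041219:
  k1 = f(-0.110000, -0.041219) = -0.167276
  k2 = f(0.180000, -0.089729) = 0.663529
  p ← -0.041219 + (0.29/2)·(-0.167276 + 0.663529) = 0.030737
x=0.180000, p=0.030737:
  k1 = f(0.180000, 0.030737) = 0.364772
  k2 = f(0.470000, 0.136521) = 0.812928
  p ← 0.030737 + (0.29/2)·(0.364772 + 0.812928) = 0.201504
p(0.47) ≈ 0.2015

0.2015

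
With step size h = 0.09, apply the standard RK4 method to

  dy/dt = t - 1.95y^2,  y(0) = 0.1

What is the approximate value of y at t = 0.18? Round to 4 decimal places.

RK4: k1 = f(t_n, y_n); k2 = f(t_n + h/2, y_n + (h/2)·k1); k3 = f(t_n + h/2, y_n + (h/2)·k2); k4 = f(t_n + h, y_n + h·k3); y_{n+1} = y_n + (h/6)·(k1 + 2k2 + 2k3 + k4).
t=0.000000, y=0.100000:
  k1 = f(0.000000, 0.100000) = -0.019500
  k2 = f(0.045000, 0.099123) = 0.025841
  k3 = f(0.045000, 0.101163) = 0.025044
  k4 = f(0.090000, 0.102254) = 0.069611
  y ← 0.100000 + (0.09/6)·(k1 + 2k2 + 2k3 + k4) = 0.102278
t=0.090000, y=0.102278:
  k1 = f(0.090000, 0.102278) = 0.069601
  k2 = f(0.135000, 0.105410) = 0.113333
  k3 = f(0.135000, 0.107378) = 0.112516
  k4 = f(0.180000, 0.112405) = 0.155362
  y ← 0.102278 + (0.09/6)·(k1 + 2k2 + 2k3 + k4) = 0.112428
y(0.18) ≈ 0.1124

0.1124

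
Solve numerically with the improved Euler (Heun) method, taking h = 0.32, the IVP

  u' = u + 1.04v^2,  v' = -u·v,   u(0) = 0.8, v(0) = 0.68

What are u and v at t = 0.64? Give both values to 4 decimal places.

1.7705, 0.3146

Heun on (u,v): k1 = f(t_n, state_n); k2 = f(t_n + h, state_n + h·k1); state_{n+1} = state_n + (h/2)·(k1 + k2).
0.000000: (0.800000, 0.680000)
  k1 = (1.280896, -0.544000)
  predictor → (1.209887, 0.505920)
  k2 = (1.476080, -0.612106)
  → (1.241116, 0.495023)
0.320000: (1.241116, 0.495023)
  k1 = (1.495966, -0.614381)
  predictor → (1.719825, 0.298421)
  k2 = (1.812443, -0.513232)
  → (1.770462, 0.314605)
(u(0.64), v(0.64)) ≈ (1.7705, 0.3146)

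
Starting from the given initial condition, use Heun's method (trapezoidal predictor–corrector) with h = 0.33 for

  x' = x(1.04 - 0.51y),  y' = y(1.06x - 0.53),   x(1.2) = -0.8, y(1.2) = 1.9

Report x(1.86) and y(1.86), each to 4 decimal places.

-1.0562, 0.7660

Heun on (x,y): k1 = f(t_n, state_n); k2 = f(t_n + h, state_n + h·k1); state_{n+1} = state_n + (h/2)·(k1 + k2).
1.200000: (-0.800000, 1.900000)
  k1 = (-0.056800, -2.618200)
  predictor → (-0.818744, 1.035994)
  k2 = (-0.418905, -1.448184)
  → (-0.878491, 1.229047)
1.530000: (-0.878491, 1.229047)
  k1 = (-0.362980, -1.795884)
  predictor → (-0.998275, 0.636405)
  k2 = (-0.714199, -1.010720)
  → (-1.056226, 0.765957)
(x(1.86), y(1.86)) ≈ (-1.0562, 0.7660)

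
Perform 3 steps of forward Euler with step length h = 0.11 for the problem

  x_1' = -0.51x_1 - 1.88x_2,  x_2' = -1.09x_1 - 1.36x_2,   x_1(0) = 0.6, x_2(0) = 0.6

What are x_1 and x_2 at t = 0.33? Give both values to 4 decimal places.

0.2424, 0.2327

Euler on (x_1,x_2): x_1_{n+1} = x_1_n + h·x_1', x_2_{n+1} = x_2_n + h·x_2'.
0.000000: (0.600000, 0.600000); f=(-1.434000, -1.470000) → (0.442260, 0.438300)
0.110000: (0.442260, 0.438300); f=(-1.049557, -1.078151) → (0.326809, 0.319703)
0.220000: (0.326809, 0.319703); f=(-0.767715, -0.791018) → (0.242360, 0.232691)
(x_1(0.33), x_2(0.33)) ≈ (0.2424, 0.2327)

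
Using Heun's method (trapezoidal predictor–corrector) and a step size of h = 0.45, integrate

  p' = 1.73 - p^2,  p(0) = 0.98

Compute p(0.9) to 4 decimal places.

1.2292

Heun: k1 = f(x_n, p_n); k2 = f(x_n + h, p_n + h·k1); p_{n+1} = p_n + (h/2)·(k1 + k2).
x=0.000000, p=0.980000:
  k1 = f(0.000000, 0.980000) = 0.769600
  k2 = f(0.450000, 1.326320) = -0.029125
  p ← 0.980000 + (0.45/2)·(0.769600 + (-0.029125)) = 1.146607
x=0.450000, p=1.146607:
  k1 = f(0.450000, 1.146607) = 0.415293
  k2 = f(0.900000, 1.333489) = -0.048192
  p ← 1.146607 + (0.45/2)·(0.415293 + (-0.048192)) = 1.229205
p(0.9) ≈ 1.2292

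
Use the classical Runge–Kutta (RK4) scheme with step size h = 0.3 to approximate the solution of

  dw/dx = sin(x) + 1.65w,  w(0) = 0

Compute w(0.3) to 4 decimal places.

0.0530

RK4: k1 = f(x_n, w_n); k2 = f(x_n + h/2, w_n + (h/2)·k1); k3 = f(x_n + h/2, w_n + (h/2)·k2); k4 = f(x_n + h, w_n + h·k3); w_{n+1} = w_n + (h/6)·(k1 + 2k2 + 2k3 + k4).
x=0.000000, w=0.000000:
  k1 = f(0.000000, 0.000000) = 0.000000
  k2 = f(0.150000, 0.000000) = 0.149438
  k3 = f(0.150000, 0.022416) = 0.186424
  k4 = f(0.300000, 0.055927) = 0.387800
  w ← 0.000000 + (0.3/6)·(k1 + 2k2 + 2k3 + k4) = 0.052976
w(0.3) ≈ 0.0530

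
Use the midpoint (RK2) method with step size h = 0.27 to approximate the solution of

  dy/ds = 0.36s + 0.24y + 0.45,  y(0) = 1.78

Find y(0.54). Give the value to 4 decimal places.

2.3396

Midpoint: k1 = f(s_n, y_n); k2 = f(s_n + h/2, y_n + (h/2)·k1); y_{n+1} = y_n + h·k2.
s=0.000000, y=1.780000:
  k1 = f(0.000000, 1.780000) = 0.877200
  k2 = f(0.135000, 1.898422) = 0.954221
  y ← 1.780000 + 0.27·0.954221 = 2.037640
s=0.270000, y=2.037640:
  k1 = f(0.270000, 2.037640) = 1.036234
  k2 = f(0.405000, 2.177531) = 1.118408
  y ← 2.037640 + 0.27·1.118408 = 2.339610
y(0.54) ≈ 2.3396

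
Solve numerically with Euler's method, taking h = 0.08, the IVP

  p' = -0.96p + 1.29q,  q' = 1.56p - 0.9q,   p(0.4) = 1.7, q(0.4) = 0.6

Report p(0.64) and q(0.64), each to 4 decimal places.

Euler on (p,q): p_{n+1} = p_n + h·p', q_{n+1} = q_n + h·q'.
0.400000: (1.700000, 0.600000); f=(-0.858000, 2.112000) → (1.631360, 0.768960)
0.480000: (1.631360, 0.768960); f=(-0.574147, 1.852858) → (1.585428, 0.917189)
0.560000: (1.585428, 0.917189); f=(-0.338838, 1.647798) → (1.558321, 1.049012)
(p(0.64), q(0.64)) ≈ (1.5583, 1.0490)

1.5583, 1.0490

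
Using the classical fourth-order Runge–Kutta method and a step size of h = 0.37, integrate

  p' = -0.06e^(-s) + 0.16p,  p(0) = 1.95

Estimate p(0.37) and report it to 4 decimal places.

2.0498

RK4: k1 = f(s_n, p_n); k2 = f(s_n + h/2, p_n + (h/2)·k1); k3 = f(s_n + h/2, p_n + (h/2)·k2); k4 = f(s_n + h, p_n + h·k3); p_{n+1} = p_n + (h/6)·(k1 + 2k2 + 2k3 + k4).
s=0.000000, p=1.950000:
  k1 = f(0.000000, 1.950000) = 0.252000
  k2 = f(0.185000, 1.996620) = 0.269593
  k3 = f(0.185000, 1.999875) = 0.270114
  k4 = f(0.370000, 2.049942) = 0.286547
  p ← 1.950000 + (0.37/6)·(k1 + 2k2 + 2k3 + k4) = 2.049774
p(0.37) ≈ 2.0498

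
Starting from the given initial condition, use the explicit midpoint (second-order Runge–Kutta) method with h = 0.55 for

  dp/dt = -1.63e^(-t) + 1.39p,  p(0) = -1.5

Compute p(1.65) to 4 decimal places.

-18.9360

Midpoint: k1 = f(t_n, p_n); k2 = f(t_n + h/2, p_n + (h/2)·k1); p_{n+1} = p_n + h·k2.
t=0.000000, p=-1.500000:
  k1 = f(0.000000, -1.500000) = -3.715000
  k2 = f(0.275000, -2.521625) = -4.743161
  p ← -1.500000 + 0.55·(-4.743161) = -4.108739
t=0.550000, p=-4.108739:
  k1 = f(0.550000, -4.108739) = -6.651575
  k2 = f(0.825000, -5.937922) = -8.968034
  p ← -4.108739 + 0.55·(-8.968034) = -9.041158
t=1.100000, p=-9.041158:
  k1 = f(1.100000, -9.041158) = -13.109789
  k2 = f(1.375000, -12.646350) = -17.990555
  p ← -9.041158 + 0.55·(-17.990555) = -18.935963
p(1.65) ≈ -18.9360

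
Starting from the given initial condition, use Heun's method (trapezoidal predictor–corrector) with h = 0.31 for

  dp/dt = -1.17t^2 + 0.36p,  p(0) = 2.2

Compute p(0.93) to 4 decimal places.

Heun: k1 = f(t_n, p_n); k2 = f(t_n + h, p_n + h·k1); p_{n+1} = p_n + (h/2)·(k1 + k2).
t=0.000000, p=2.200000:
  k1 = f(0.000000, 2.200000) = 0.792000
  k2 = f(0.310000, 2.445520) = 0.767950
  p ← 2.200000 + (0.31/2)·(0.792000 + 0.767950) = 2.441792
t=0.310000, p=2.441792:
  k1 = f(0.310000, 2.441792) = 0.766608
  k2 = f(0.620000, 2.679441) = 0.514851
  p ← 2.441792 + (0.31/2)·(0.766608 + 0.514851) = 2.640418
t=0.620000, p=2.640418:
  k1 = f(0.620000, 2.640418) = 0.500803
  k2 = f(0.930000, 2.795667) = -0.005493
  p ← 2.640418 + (0.31/2)·(0.500803 + (-0.005493)) = 2.717191
p(0.93) ≈ 2.7172

2.7172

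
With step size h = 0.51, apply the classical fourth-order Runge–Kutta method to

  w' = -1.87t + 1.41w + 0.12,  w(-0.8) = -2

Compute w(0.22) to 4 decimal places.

-6.3998

RK4: k1 = f(t_n, w_n); k2 = f(t_n + h/2, w_n + (h/2)·k1); k3 = f(t_n + h/2, w_n + (h/2)·k2); k4 = f(t_n + h, w_n + h·k3); w_{n+1} = w_n + (h/6)·(k1 + 2k2 + 2k3 + k4).
t=-0.800000, w=-2.000000:
  k1 = f(-0.800000, -2.000000) = -1.204000
  k2 = f(-0.545000, -2.307020) = -2.113748
  k3 = f(-0.545000, -2.539006) = -2.440848
  k4 = f(-0.290000, -3.244833) = -3.912914
  w ← -2.000000 + (0.51/6)·(k1 + 2k2 + 2k3 + k4) = -3.209219
t=-0.290000, w=-3.209219:
  k1 = f(-0.290000, -3.209219) = -3.862699
  k2 = f(-0.035000, -4.194207) = -5.728382
  k3 = f(-0.035000, -4.669957) = -6.399189
  k4 = f(0.220000, -6.472805) = -9.418055
  w ← -3.209219 + (0.51/6)·(k1 + 2k2 + 2k3 + k4) = -6.399770
w(0.22) ≈ -6.3998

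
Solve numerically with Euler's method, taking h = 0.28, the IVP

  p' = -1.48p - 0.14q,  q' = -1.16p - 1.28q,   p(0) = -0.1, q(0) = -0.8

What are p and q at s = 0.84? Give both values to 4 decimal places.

Euler on (p,q): p_{n+1} = p_n + h·p', q_{n+1} = q_n + h·q'.
0.000000: (-0.100000, -0.800000); f=(0.260000, 1.140000) → (-0.027200, -0.480800)
0.280000: (-0.027200, -0.480800); f=(0.107568, 0.646976) → (0.002919, -0.299647)
0.560000: (0.002919, -0.299647); f=(0.037630, 0.380162) → (0.013456, -0.193201)
(p(0.84), q(0.84)) ≈ (0.0135, -0.1932)

0.0135, -0.1932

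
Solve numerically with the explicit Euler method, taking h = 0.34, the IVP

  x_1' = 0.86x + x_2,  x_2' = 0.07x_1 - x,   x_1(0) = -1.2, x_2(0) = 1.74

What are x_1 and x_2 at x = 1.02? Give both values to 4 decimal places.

0.8094, 1.3519

Euler on (x_1,x_2): x_1_{n+1} = x_1_n + h·x_1', x_2_{n+1} = x_2_n + h·x_2'.
0.000000: (-1.200000, 1.740000); f=(1.740000, -0.084000) → (-0.608400, 1.711440)
0.340000: (-0.608400, 1.711440); f=(2.003840, -0.382588) → (0.072906, 1.581360)
0.680000: (0.072906, 1.581360); f=(2.166160, -0.674897) → (0.809400, 1.351895)
(x_1(1.02), x_2(1.02)) ≈ (0.8094, 1.3519)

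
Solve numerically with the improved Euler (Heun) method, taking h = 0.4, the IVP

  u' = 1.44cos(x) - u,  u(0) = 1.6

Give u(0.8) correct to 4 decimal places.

1.3975

Heun: k1 = f(x_n, u_n); k2 = f(x_n + h, u_n + h·k1); u_{n+1} = u_n + (h/2)·(k1 + k2).
x=0.000000, u=1.600000:
  k1 = f(0.000000, 1.600000) = -0.160000
  k2 = f(0.400000, 1.536000) = -0.209672
  u ← 1.600000 + (0.4/2)·(-0.160000 + (-0.209672)) = 1.526066
x=0.400000, u=1.526066:
  k1 = f(0.400000, 1.526066) = -0.199738
  k2 = f(0.800000, 1.446170) = -0.442913
  u ← 1.526066 + (0.4/2)·(-0.199738 + (-0.442913)) = 1.397535
u(0.8) ≈ 1.3975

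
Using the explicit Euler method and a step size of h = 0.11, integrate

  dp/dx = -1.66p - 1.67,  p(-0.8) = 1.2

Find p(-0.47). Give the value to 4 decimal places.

0.1988

Euler: p_{n+1} = p_n + h·f(x_n, p_n).
x=-0.800000, p=1.200000: f=-3.662000 → p ← 1.200000 + 0.11·(-3.662000) = 0.797180
x=-0.690000, p=0.797180: f=-2.993319 → p ← 0.797180 + 0.11·(-2.993319) = 0.467915
x=-0.580000, p=0.467915: f=-2.446739 → p ← 0.467915 + 0.11·(-2.446739) = 0.198774
p(-0.47) ≈ 0.1988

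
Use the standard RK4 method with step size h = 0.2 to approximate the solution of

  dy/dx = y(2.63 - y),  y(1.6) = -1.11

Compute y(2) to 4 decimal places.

RK4: k1 = f(x_n, y_n); k2 = f(x_n + h/2, y_n + (h/2)·k1); k3 = f(x_n + h/2, y_n + (h/2)·k2); k4 = f(x_n + h, y_n + h·k3); y_{n+1} = y_n + (h/6)·(k1 + 2k2 + 2k3 + k4).
x=1.600000, y=-1.110000:
  k1 = f(1.600000, -1.110000) = -4.151400
  k2 = f(1.700000, -1.525140) = -6.337170
  k3 = f(1.700000, -1.743717) = -7.626525
  k4 = f(1.800000, -2.635305) = -13.875684
  y ← -1.110000 + (0.2/6)·(k1 + 2k2 + 2k3 + k4) = -2.641816
x=1.800000, y=-2.641816:
  k1 = f(1.800000, -2.641816) = -13.927166
  k2 = f(1.900000, -4.034532) = -26.888272
  k3 = f(1.900000, -5.330643) = -42.435347
  k4 = f(2.000000, -11.128885) = -153.121052
  y ← -2.641816 + (0.2/6)·(k1 + 2k2 + 2k3 + k4) = -12.831664
y(2) ≈ -12.8317

-12.8317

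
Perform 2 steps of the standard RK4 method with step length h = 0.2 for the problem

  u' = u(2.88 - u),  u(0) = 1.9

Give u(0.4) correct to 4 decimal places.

2.4762

RK4: k1 = f(x_n, u_n); k2 = f(x_n + h/2, u_n + (h/2)·k1); k3 = f(x_n + h/2, u_n + (h/2)·k2); k4 = f(x_n + h, u_n + h·k3); u_{n+1} = u_n + (h/6)·(k1 + 2k2 + 2k3 + k4).
x=0.000000, u=1.900000:
  k1 = f(0.000000, 1.900000) = 1.862000
  k2 = f(0.100000, 2.086200) = 1.656026
  k3 = f(0.100000, 2.065603) = 1.682221
  k4 = f(0.200000, 2.236444) = 1.439276
  u ← 1.900000 + (0.2/6)·(k1 + 2k2 + 2k3 + k4) = 2.232592
x=0.200000, u=2.232592:
  k1 = f(0.200000, 2.232592) = 1.445397
  k2 = f(0.300000, 2.377132) = 1.195383
  k3 = f(0.300000, 2.352131) = 1.241618
  k4 = f(0.400000, 2.480916) = 0.990094
  u ← 2.232592 + (0.2/6)·(k1 + 2k2 + 2k3 + k4) = 2.476242
u(0.4) ≈ 2.4762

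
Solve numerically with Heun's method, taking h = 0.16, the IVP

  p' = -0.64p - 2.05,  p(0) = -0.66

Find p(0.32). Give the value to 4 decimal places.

Heun: k1 = f(x_n, p_n); k2 = f(x_n + h, p_n + h·k1); p_{n+1} = p_n + (h/2)·(k1 + k2).
x=0.000000, p=-0.660000:
  k1 = f(0.000000, -0.660000) = -1.627600
  k2 = f(0.160000, -0.920416) = -1.460934
  p ← -0.660000 + (0.16/2)·(-1.627600 + (-1.460934)) = -0.907083
x=0.160000, p=-0.907083:
  k1 = f(0.160000, -0.907083) = -1.469467
  k2 = f(0.320000, -1.142197) = -1.318994
  p ← -0.907083 + (0.16/2)·(-1.469467 + (-1.318994)) = -1.130160
p(0.32) ≈ -1.1302

-1.1302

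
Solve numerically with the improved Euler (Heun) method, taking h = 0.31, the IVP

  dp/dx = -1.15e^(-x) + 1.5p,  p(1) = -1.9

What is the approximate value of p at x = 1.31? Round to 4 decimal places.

Heun: k1 = f(x_n, p_n); k2 = f(x_n + h, p_n + h·k1); p_{n+1} = p_n + (h/2)·(k1 + k2).
x=1.000000, p=-1.900000:
  k1 = f(1.000000, -1.900000) = -3.273061
  k2 = f(1.310000, -2.914649) = -4.682267
  p ← -1.900000 + (0.31/2)·(-3.273061 + (-4.682267)) = -3.133076
p(1.31) ≈ -3.1331

-3.1331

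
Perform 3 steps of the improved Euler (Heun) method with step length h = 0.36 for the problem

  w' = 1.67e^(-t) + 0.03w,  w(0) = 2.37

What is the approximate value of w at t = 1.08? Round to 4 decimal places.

3.5850

Heun: k1 = f(t_n, w_n); k2 = f(t_n + h, w_n + h·k1); w_{n+1} = w_n + (h/2)·(k1 + k2).
t=0.000000, w=2.370000:
  k1 = f(0.000000, 2.370000) = 1.741100
  k2 = f(0.360000, 2.996796) = 1.255023
  w ← 2.370000 + (0.36/2)·(1.741100 + 1.255023) = 2.909302
t=0.360000, w=2.909302:
  k1 = f(0.360000, 2.909302) = 1.252399
  k2 = f(0.720000, 3.360166) = 0.913681
  w ← 2.909302 + (0.36/2)·(1.252399 + 0.913681) = 3.299197
t=0.720000, w=3.299197:
  k1 = f(0.720000, 3.299197) = 0.911852
  k2 = f(1.080000, 3.627463) = 0.675948
  w ← 3.299197 + (0.36/2)·(0.911852 + 0.675948) = 3.585001
w(1.08) ≈ 3.5850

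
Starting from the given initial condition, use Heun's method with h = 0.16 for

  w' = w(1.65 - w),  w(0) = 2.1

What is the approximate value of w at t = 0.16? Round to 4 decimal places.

Heun: k1 = f(t_n, w_n); k2 = f(t_n + h, w_n + h·k1); w_{n+1} = w_n + (h/2)·(k1 + k2).
t=0.000000, w=2.100000:
  k1 = f(0.000000, 2.100000) = -0.945000
  k2 = f(0.160000, 1.948800) = -0.582301
  w ← 2.100000 + (0.16/2)·(-0.945000 + (-0.582301)) = 1.977816
w(0.16) ≈ 1.9778

1.9778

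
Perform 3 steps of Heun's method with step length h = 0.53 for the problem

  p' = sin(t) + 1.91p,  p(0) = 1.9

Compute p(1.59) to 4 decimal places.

Heun: k1 = f(t_n, p_n); k2 = f(t_n + h, p_n + h·k1); p_{n+1} = p_n + (h/2)·(k1 + k2).
t=0.000000, p=1.900000:
  k1 = f(0.000000, 1.900000) = 3.629000
  k2 = f(0.530000, 3.823370) = 7.808170
  p ← 1.900000 + (0.53/2)·(3.629000 + 7.808170) = 4.930850
t=0.530000, p=4.930850:
  k1 = f(0.530000, 4.930850) = 9.923457
  k2 = f(1.060000, 10.190282) = 20.335795
  p ← 4.930850 + (0.53/2)·(9.923457 + 20.335795) = 12.949552
t=1.060000, p=12.949552:
  k1 = f(1.060000, 12.949552) = 25.605999
  k2 = f(1.590000, 26.520731) = 51.654412
  p ← 12.949552 + (0.53/2)·(25.605999 + 51.654412) = 33.423561
p(1.59) ≈ 33.4236

33.4236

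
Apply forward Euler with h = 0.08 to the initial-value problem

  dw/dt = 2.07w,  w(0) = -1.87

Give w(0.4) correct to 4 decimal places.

Euler: w_{n+1} = w_n + h·f(t_n, w_n).
t=0.000000, w=-1.870000: f=-3.870900 → w ← -1.870000 + 0.08·(-3.870900) = -2.179672
t=0.080000, w=-2.179672: f=-4.511921 → w ← -2.179672 + 0.08·(-4.511921) = -2.540626
t=0.160000, w=-2.540626: f=-5.259095 → w ← -2.540626 + 0.08·(-5.259095) = -2.961353
t=0.240000, w=-2.961353: f=-6.130001 → w ← -2.961353 + 0.08·(-6.130001) = -3.451753
t=0.320000, w=-3.451753: f=-7.145130 → w ← -3.451753 + 0.08·(-7.145130) = -4.023364
w(0.4) ≈ -4.0234

-4.0234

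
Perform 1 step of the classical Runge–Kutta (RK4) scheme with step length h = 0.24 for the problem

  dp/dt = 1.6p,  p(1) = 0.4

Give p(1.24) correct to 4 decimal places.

0.5872

RK4: k1 = f(t_n, p_n); k2 = f(t_n + h/2, p_n + (h/2)·k1); k3 = f(t_n + h/2, p_n + (h/2)·k2); k4 = f(t_n + h, p_n + h·k3); p_{n+1} = p_n + (h/6)·(k1 + 2k2 + 2k3 + k4).
t=1.000000, p=0.400000:
  k1 = f(1.000000, 0.400000) = 0.640000
  k2 = f(1.120000, 0.476800) = 0.762880
  k3 = f(1.120000, 0.491546) = 0.786473
  k4 = f(1.240000, 0.588754) = 0.942006
  p ← 0.400000 + (0.24/6)·(k1 + 2k2 + 2k3 + k4) = 0.587228
p(1.24) ≈ 0.5872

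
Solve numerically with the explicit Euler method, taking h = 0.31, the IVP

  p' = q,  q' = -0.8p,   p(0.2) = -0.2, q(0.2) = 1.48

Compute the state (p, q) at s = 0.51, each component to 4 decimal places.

0.2588, 1.5296

Euler on (p,q): p_{n+1} = p_n + h·p', q_{n+1} = q_n + h·q'.
0.200000: (-0.200000, 1.480000); f=(1.480000, 0.160000) → (0.258800, 1.529600)
(p(0.51), q(0.51)) ≈ (0.2588, 1.5296)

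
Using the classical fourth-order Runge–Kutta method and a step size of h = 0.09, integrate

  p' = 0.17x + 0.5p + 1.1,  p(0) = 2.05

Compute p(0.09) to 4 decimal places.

2.2463

RK4: k1 = f(x_n, p_n); k2 = f(x_n + h/2, p_n + (h/2)·k1); k3 = f(x_n + h/2, p_n + (h/2)·k2); k4 = f(x_n + h, p_n + h·k3); p_{n+1} = p_n + (h/6)·(k1 + 2k2 + 2k3 + k4).
x=0.000000, p=2.050000:
  k1 = f(0.000000, 2.050000) = 2.125000
  k2 = f(0.045000, 2.145625) = 2.180462
  k3 = f(0.045000, 2.148121) = 2.181710
  k4 = f(0.090000, 2.246354) = 2.238477
  p ← 2.050000 + (0.09/6)·(k1 + 2k2 + 2k3 + k4) = 2.246317
p(0.09) ≈ 2.2463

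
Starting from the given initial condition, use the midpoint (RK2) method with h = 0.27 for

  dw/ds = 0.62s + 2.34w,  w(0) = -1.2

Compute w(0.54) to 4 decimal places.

-3.9013

Midpoint: k1 = f(s_n, w_n); k2 = f(s_n + h/2, w_n + (h/2)·k1); w_{n+1} = w_n + h·k2.
s=0.000000, w=-1.200000:
  k1 = f(0.000000, -1.200000) = -2.808000
  k2 = f(0.135000, -1.579080) = -3.611347
  w ← -1.200000 + 0.27·(-3.611347) = -2.175064
s=0.270000, w=-2.175064:
  k1 = f(0.270000, -2.175064) = -4.922249
  k2 = f(0.405000, -2.839567) = -6.393488
  w ← -2.175064 + 0.27·(-6.393488) = -3.901305
w(0.54) ≈ -3.9013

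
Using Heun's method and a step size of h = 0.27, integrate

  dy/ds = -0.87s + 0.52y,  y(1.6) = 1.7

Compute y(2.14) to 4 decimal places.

1.2483

Heun: k1 = f(s_n, y_n); k2 = f(s_n + h, y_n + h·k1); y_{n+1} = y_n + (h/2)·(k1 + k2).
s=1.600000, y=1.700000:
  k1 = f(1.600000, 1.700000) = -0.508000
  k2 = f(1.870000, 1.562840) = -0.814223
  y ← 1.700000 + (0.27/2)·(-0.508000 + (-0.814223)) = 1.521500
s=1.870000, y=1.521500:
  k1 = f(1.870000, 1.521500) = -0.835720
  k2 = f(2.140000, 1.295855) = -1.187955
  y ← 1.521500 + (0.27/2)·(-0.835720 + (-1.187955)) = 1.248304
y(2.14) ≈ 1.2483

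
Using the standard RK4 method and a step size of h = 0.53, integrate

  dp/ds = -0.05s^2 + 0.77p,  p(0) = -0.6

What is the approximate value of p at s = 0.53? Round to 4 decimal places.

-0.9051

RK4: k1 = f(s_n, p_n); k2 = f(s_n + h/2, p_n + (h/2)·k1); k3 = f(s_n + h/2, p_n + (h/2)·k2); k4 = f(s_n + h, p_n + h·k3); p_{n+1} = p_n + (h/6)·(k1 + 2k2 + 2k3 + k4).
s=0.000000, p=-0.600000:
  k1 = f(0.000000, -0.600000) = -0.462000
  k2 = f(0.265000, -0.722430) = -0.559782
  k3 = f(0.265000, -0.748342) = -0.579735
  k4 = f(0.530000, -0.907259) = -0.712635
  p ← -0.600000 + (0.53/6)·(k1 + 2k2 + 2k3 + k4) = -0.905074
p(0.53) ≈ -0.9051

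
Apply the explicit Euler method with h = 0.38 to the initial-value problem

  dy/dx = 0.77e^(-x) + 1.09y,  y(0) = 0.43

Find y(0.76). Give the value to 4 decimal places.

Euler: y_{n+1} = y_n + h·f(x_n, y_n).
x=0.000000, y=0.430000: f=1.238700 → y ← 0.430000 + 0.38·1.238700 = 0.900706
x=0.380000, y=0.900706: f=1.508343 → y ← 0.900706 + 0.38·1.508343 = 1.473876
y(0.76) ≈ 1.4739

1.4739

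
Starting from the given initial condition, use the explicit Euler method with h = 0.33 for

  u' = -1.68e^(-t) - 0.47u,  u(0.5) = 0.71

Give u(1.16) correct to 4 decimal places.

Euler: u_{n+1} = u_n + h·f(t_n, u_n).
t=0.500000, u=0.710000: f=-1.352672 → u ← 0.710000 + 0.33·(-1.352672) = 0.263618
t=0.830000, u=0.263618: f=-0.856463 → u ← 0.263618 + 0.33·(-0.856463) = -0.019015
u(1.16) ≈ -0.0190

-0.0190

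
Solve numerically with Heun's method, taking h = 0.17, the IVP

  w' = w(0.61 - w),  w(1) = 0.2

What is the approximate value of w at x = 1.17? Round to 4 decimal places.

0.2142

Heun: k1 = f(x_n, w_n); k2 = f(x_n + h, w_n + h·k1); w_{n+1} = w_n + (h/2)·(k1 + k2).
x=1.000000, w=0.200000:
  k1 = f(1.000000, 0.200000) = 0.082000
  k2 = f(1.170000, 0.213940) = 0.084733
  w ← 0.200000 + (0.17/2)·(0.082000 + 0.084733) = 0.214172
w(1.17) ≈ 0.2142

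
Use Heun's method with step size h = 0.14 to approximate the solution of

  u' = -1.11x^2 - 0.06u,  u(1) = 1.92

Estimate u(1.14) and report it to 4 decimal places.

1.7259

Heun: k1 = f(x_n, u_n); k2 = f(x_n + h, u_n + h·k1); u_{n+1} = u_n + (h/2)·(k1 + k2).
x=1.000000, u=1.920000:
  k1 = f(1.000000, 1.920000) = -1.225200
  k2 = f(1.140000, 1.748472) = -1.547464
  u ← 1.920000 + (0.14/2)·(-1.225200 + (-1.547464)) = 1.725913
u(1.14) ≈ 1.7259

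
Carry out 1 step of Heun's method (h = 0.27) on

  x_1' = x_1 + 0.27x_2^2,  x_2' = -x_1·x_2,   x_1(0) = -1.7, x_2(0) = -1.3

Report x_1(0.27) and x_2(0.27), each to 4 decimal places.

-2.0116, -2.1196

Heun on (x_1,x_2): k1 = f(s_n, state_n); k2 = f(s_n + h, state_n + h·k1); state_{n+1} = state_n + (h/2)·(k1 + k2).
0.000000: (-1.700000, -1.300000)
  k1 = (-1.243700, -2.210000)
  predictor → (-2.035799, -1.896700)
  k2 = (-1.064482, -3.861300)
  → (-2.011605, -2.119625)
(x_1(0.27), x_2(0.27)) ≈ (-2.0116, -2.1196)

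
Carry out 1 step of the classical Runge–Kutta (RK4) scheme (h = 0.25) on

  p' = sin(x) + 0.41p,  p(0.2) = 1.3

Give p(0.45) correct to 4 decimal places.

RK4: k1 = f(x_n, p_n); k2 = f(x_n + h/2, p_n + (h/2)·k1); k3 = f(x_n + h/2, p_n + (h/2)·k2); k4 = f(x_n + h, p_n + h·k3); p_{n+1} = p_n + (h/6)·(k1 + 2k2 + 2k3 + k4).
x=0.200000, p=1.300000:
  k1 = f(0.200000, 1.300000) = 0.731669
  k2 = f(0.325000, 1.391459) = 0.889807
  k3 = f(0.325000, 1.411226) = 0.897911
  k4 = f(0.450000, 1.524478) = 1.060001
  p ← 1.300000 + (0.25/6)·(k1 + 2k2 + 2k3 + k4) = 1.523629
p(0.45) ≈ 1.5236

1.5236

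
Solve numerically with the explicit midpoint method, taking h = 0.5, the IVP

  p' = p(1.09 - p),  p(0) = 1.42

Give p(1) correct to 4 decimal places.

Midpoint: k1 = f(s_n, p_n); k2 = f(s_n + h/2, p_n + (h/2)·k1); p_{n+1} = p_n + h·k2.
s=0.000000, p=1.420000:
  k1 = f(0.000000, 1.420000) = -0.468600
  k2 = f(0.250000, 1.302850) = -0.277312
  p ← 1.420000 + 0.5·(-0.277312) = 1.281344
s=0.500000, p=1.281344:
  k1 = f(0.500000, 1.281344) = -0.245178
  k2 = f(0.750000, 1.220050) = -0.158667
  p ← 1.281344 + 0.5·(-0.158667) = 1.202011
p(1) ≈ 1.2020

1.2020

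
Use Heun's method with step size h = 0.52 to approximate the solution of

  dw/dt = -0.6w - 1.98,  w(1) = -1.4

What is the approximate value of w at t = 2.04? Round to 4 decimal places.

Heun: k1 = f(t_n, w_n); k2 = f(t_n + h, w_n + h·k1); w_{n+1} = w_n + (h/2)·(k1 + k2).
t=1.000000, w=-1.400000:
  k1 = f(1.000000, -1.400000) = -1.140000
  k2 = f(1.520000, -1.992800) = -0.784320
  w ← -1.400000 + (0.52/2)·(-1.140000 + (-0.784320)) = -1.900323
t=1.520000, w=-1.900323:
  k1 = f(1.520000, -1.900323) = -0.839806
  k2 = f(2.040000, -2.337022) = -0.577787
  w ← -1.900323 + (0.52/2)·(-0.839806 + (-0.577787)) = -2.268897
w(2.04) ≈ -2.2689

-2.2689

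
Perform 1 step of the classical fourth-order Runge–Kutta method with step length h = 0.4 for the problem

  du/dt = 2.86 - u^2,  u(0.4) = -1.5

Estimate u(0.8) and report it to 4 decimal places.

-1.0593

RK4: k1 = f(t_n, u_n); k2 = f(t_n + h/2, u_n + (h/2)·k1); k3 = f(t_n + h/2, u_n + (h/2)·k2); k4 = f(t_n + h, u_n + h·k3); u_{n+1} = u_n + (h/6)·(k1 + 2k2 + 2k3 + k4).
t=0.400000, u=-1.500000:
  k1 = f(0.400000, -1.500000) = 0.610000
  k2 = f(0.600000, -1.378000) = 0.961116
  k3 = f(0.600000, -1.307777) = 1.149720
  k4 = f(0.800000, -1.040112) = 1.778167
  u ← -1.500000 + (0.4/6)·(k1 + 2k2 + 2k3 + k4) = -1.059344
u(0.8) ≈ -1.0593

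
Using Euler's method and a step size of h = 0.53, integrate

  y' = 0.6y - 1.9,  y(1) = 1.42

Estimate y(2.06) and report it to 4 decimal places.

Euler: y_{n+1} = y_n + h·f(t_n, y_n).
t=1.000000, y=1.420000: f=-1.048000 → y ← 1.420000 + 0.53·(-1.048000) = 0.864560
t=1.530000, y=0.864560: f=-1.381264 → y ← 0.864560 + 0.53·(-1.381264) = 0.132490
y(2.06) ≈ 0.1325

0.1325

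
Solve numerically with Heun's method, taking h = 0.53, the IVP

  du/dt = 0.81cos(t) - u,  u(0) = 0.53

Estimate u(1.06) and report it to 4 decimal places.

Heun: k1 = f(t_n, u_n); k2 = f(t_n + h, u_n + h·k1); u_{n+1} = u_n + (h/2)·(k1 + k2).
t=0.000000, u=0.530000:
  k1 = f(0.000000, 0.530000) = 0.280000
  k2 = f(0.530000, 0.678400) = 0.020474
  u ← 0.530000 + (0.53/2)·(0.280000 + 0.020474) = 0.609626
t=0.530000, u=0.609626:
  k1 = f(0.530000, 0.609626) = 0.089248
  k2 = f(1.060000, 0.656927) = -0.260941
  u ← 0.609626 + (0.53/2)·(0.089248 + (-0.260941)) = 0.564127
u(1.06) ≈ 0.5641

0.5641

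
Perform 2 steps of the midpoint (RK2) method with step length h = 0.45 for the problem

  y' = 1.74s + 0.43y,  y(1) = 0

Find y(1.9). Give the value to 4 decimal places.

Midpoint: k1 = f(s_n, y_n); k2 = f(s_n + h/2, y_n + (h/2)·k1); y_{n+1} = y_n + h·k2.
s=1.000000, y=0.000000:
  k1 = f(1.000000, 0.000000) = 1.740000
  k2 = f(1.225000, 0.391500) = 2.299845
  y ← 0.000000 + 0.45·2.299845 = 1.034930
s=1.450000, y=1.034930:
  k1 = f(1.450000, 1.034930) = 2.968020
  k2 = f(1.675000, 1.702735) = 3.646676
  y ← 1.034930 + 0.45·3.646676 = 2.675934
y(1.9) ≈ 2.6759

2.6759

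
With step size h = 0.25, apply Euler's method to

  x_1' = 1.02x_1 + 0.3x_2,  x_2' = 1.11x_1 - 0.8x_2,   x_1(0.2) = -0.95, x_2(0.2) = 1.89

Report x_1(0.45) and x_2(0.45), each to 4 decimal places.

-1.0505, 1.2484

Euler on (x_1,x_2): x_1_{n+1} = x_1_n + h·x_1', x_2_{n+1} = x_2_n + h·x_2'.
0.200000: (-0.950000, 1.890000); f=(-0.402000, -2.566500) → (-1.050500, 1.248375)
(x_1(0.45), x_2(0.45)) ≈ (-1.0505, 1.2484)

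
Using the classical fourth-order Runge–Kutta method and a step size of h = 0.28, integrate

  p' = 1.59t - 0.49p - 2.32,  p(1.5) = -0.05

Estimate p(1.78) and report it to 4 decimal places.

0.0330

RK4: k1 = f(t_n, p_n); k2 = f(t_n + h/2, p_n + (h/2)·k1); k3 = f(t_n + h/2, p_n + (h/2)·k2); k4 = f(t_n + h, p_n + h·k3); p_{n+1} = p_n + (h/6)·(k1 + 2k2 + 2k3 + k4).
t=1.500000, p=-0.050000:
  k1 = f(1.500000, -0.050000) = 0.089500
  k2 = f(1.640000, -0.037470) = 0.305960
  k3 = f(1.640000, -0.007166) = 0.291111
  k4 = f(1.780000, 0.031511) = 0.494760
  p ← -0.050000 + (0.28/6)·(k1 + 2k2 + 2k3 + k4) = 0.032992
p(1.78) ≈ 0.0330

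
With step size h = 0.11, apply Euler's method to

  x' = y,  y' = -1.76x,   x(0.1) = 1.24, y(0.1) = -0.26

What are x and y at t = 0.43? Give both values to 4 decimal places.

Euler on (x,y): x_{n+1} = x_n + h·x', y_{n+1} = y_n + h·y'.
0.100000: (1.240000, -0.260000); f=(-0.260000, -2.182400) → (1.211400, -0.500064)
0.210000: (1.211400, -0.500064); f=(-0.500064, -2.132064) → (1.156393, -0.734591)
0.320000: (1.156393, -0.734591); f=(-0.734591, -2.035252) → (1.075588, -0.958469)
(x(0.43), y(0.43)) ≈ (1.0756, -0.9585)

1.0756, -0.9585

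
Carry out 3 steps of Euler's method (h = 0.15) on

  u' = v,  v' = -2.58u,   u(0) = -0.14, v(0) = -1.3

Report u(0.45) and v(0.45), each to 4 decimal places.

Euler on (u,v): u_{n+1} = u_n + h·u', v_{n+1} = v_n + h·v'.
0.000000: (-0.140000, -1.300000); f=(-1.300000, 0.361200) → (-0.335000, -1.245820)
0.150000: (-0.335000, -1.245820); f=(-1.245820, 0.864300) → (-0.521873, -1.116175)
0.300000: (-0.521873, -1.116175); f=(-1.116175, 1.346432) → (-0.689299, -0.914210)
(u(0.45), v(0.45)) ≈ (-0.6893, -0.9142)

-0.6893, -0.9142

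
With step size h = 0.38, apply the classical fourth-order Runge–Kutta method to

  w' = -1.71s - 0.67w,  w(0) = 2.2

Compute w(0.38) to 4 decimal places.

1.5919

RK4: k1 = f(s_n, w_n); k2 = f(s_n + h/2, w_n + (h/2)·k1); k3 = f(s_n + h/2, w_n + (h/2)·k2); k4 = f(s_n + h, w_n + h·k3); w_{n+1} = w_n + (h/6)·(k1 + 2k2 + 2k3 + k4).
s=0.000000, w=2.200000:
  k1 = f(0.000000, 2.200000) = -1.474000
  k2 = f(0.190000, 1.919940) = -1.611260
  k3 = f(0.190000, 1.893861) = -1.593787
  k4 = f(0.380000, 1.594361) = -1.718022
  w ← 2.200000 + (0.38/6)·(k1 + 2k2 + 2k3 + k4) = 1.591866
w(0.38) ≈ 1.5919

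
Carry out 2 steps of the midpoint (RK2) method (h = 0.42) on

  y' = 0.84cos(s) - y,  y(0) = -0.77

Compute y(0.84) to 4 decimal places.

0.0547

Midpoint: k1 = f(s_n, y_n); k2 = f(s_n + h/2, y_n + (h/2)·k1); y_{n+1} = y_n + h·k2.
s=0.000000, y=-0.770000:
  k1 = f(0.000000, -0.770000) = 1.610000
  k2 = f(0.210000, -0.431900) = 1.253446
  y ← -0.770000 + 0.42·1.253446 = -0.243553
s=0.420000, y=-0.243553:
  k1 = f(0.420000, -0.243553) = 1.010547
  k2 = f(0.630000, -0.031338) = 0.710081
  y ← -0.243553 + 0.42·0.710081 = 0.054681
y(0.84) ≈ 0.0547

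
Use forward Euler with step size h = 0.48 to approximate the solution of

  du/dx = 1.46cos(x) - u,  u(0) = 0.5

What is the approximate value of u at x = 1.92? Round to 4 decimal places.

0.6036

Euler: u_{n+1} = u_n + h·f(x_n, u_n).
x=0.000000, u=0.500000: f=0.960000 → u ← 0.500000 + 0.48·0.960000 = 0.960800
x=0.480000, u=0.960800: f=0.334213 → u ← 0.960800 + 0.48·0.334213 = 1.121222
x=0.960000, u=1.121222: f=-0.283883 → u ← 1.121222 + 0.48·(-0.283883) = 0.984958
x=1.440000, u=0.984958: f=-0.794540 → u ← 0.984958 + 0.48·(-0.794540) = 0.603579
u(1.92) ≈ 0.6036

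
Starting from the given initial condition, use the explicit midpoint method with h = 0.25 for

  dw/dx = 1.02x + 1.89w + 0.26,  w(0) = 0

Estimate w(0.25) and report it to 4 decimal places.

Midpoint: k1 = f(x_n, w_n); k2 = f(x_n + h/2, w_n + (h/2)·k1); w_{n+1} = w_n + h·k2.
x=0.000000, w=0.000000:
  k1 = f(0.000000, 0.000000) = 0.260000
  k2 = f(0.125000, 0.032500) = 0.448925
  w ← 0.000000 + 0.25·0.448925 = 0.112231
w(0.25) ≈ 0.1122

0.1122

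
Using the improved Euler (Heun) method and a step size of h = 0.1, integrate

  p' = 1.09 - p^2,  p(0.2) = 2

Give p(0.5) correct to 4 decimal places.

Heun: k1 = f(x_n, p_n); k2 = f(x_n + h, p_n + h·k1); p_{n+1} = p_n + (h/2)·(k1 + k2).
x=0.200000, p=2.000000:
  k1 = f(0.200000, 2.000000) = -2.910000
  k2 = f(0.300000, 1.709000) = -1.830681
  p ← 2.000000 + (0.1/2)·(-2.910000 + (-1.830681)) = 1.762966
x=0.300000, p=1.762966:
  k1 = f(0.300000, 1.762966) = -2.018049
  k2 = f(0.400000, 1.561161) = -1.347224
  p ← 1.762966 + (0.1/2)·(-2.018049 + (-1.347224)) = 1.594702
x=0.400000, p=1.594702:
  k1 = f(0.400000, 1.594702) = -1.453075
  k2 = f(0.500000, 1.449395) = -1.010745
  p ← 1.594702 + (0.1/2)·(-1.453075 + (-1.010745)) = 1.471511
p(0.5) ≈ 1.4715

1.4715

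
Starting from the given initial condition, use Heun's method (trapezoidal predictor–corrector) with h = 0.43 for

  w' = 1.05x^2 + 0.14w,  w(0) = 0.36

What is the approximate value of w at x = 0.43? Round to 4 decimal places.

0.4241

Heun: k1 = f(x_n, w_n); k2 = f(x_n + h, w_n + h·k1); w_{n+1} = w_n + (h/2)·(k1 + k2).
x=0.000000, w=0.360000:
  k1 = f(0.000000, 0.360000) = 0.050400
  k2 = f(0.430000, 0.381672) = 0.247579
  w ← 0.360000 + (0.43/2)·(0.050400 + 0.247579) = 0.424066
w(0.43) ≈ 0.4241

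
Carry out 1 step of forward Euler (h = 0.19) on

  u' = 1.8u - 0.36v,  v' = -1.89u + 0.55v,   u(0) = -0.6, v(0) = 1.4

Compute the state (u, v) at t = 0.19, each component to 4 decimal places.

Euler on (u,v): u_{n+1} = u_n + h·u', v_{n+1} = v_n + h·v'.
0.000000: (-0.600000, 1.400000); f=(-1.584000, 1.904000) → (-0.900960, 1.761760)
(u(0.19), v(0.19)) ≈ (-0.9010, 1.7618)

-0.9010, 1.7618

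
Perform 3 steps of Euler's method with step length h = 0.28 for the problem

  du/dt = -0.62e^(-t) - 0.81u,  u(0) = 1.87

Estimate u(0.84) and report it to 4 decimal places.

Euler: u_{n+1} = u_n + h·f(t_n, u_n).
t=0.000000, u=1.870000: f=-2.134700 → u ← 1.870000 + 0.28·(-2.134700) = 1.272284
t=0.280000, u=1.272284: f=-1.499136 → u ← 1.272284 + 0.28·(-1.499136) = 0.852526
t=0.560000, u=0.852526: f=-1.044696 → u ← 0.852526 + 0.28·(-1.044696) = 0.560011
u(0.84) ≈ 0.5600

0.5600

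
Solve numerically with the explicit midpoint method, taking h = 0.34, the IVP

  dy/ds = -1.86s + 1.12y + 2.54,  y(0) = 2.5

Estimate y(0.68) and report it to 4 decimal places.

7.2826

Midpoint: k1 = f(s_n, y_n); k2 = f(s_n + h/2, y_n + (h/2)·k1); y_{n+1} = y_n + h·k2.
s=0.000000, y=2.500000:
  k1 = f(0.000000, 2.500000) = 5.340000
  k2 = f(0.170000, 3.407800) = 6.040536
  y ← 2.500000 + 0.34·6.040536 = 4.553782
s=0.340000, y=4.553782:
  k1 = f(0.340000, 4.553782) = 7.007836
  k2 = f(0.510000, 5.745114) = 8.025928
  y ← 4.553782 + 0.34·8.025928 = 7.282598
y(0.68) ≈ 7.2826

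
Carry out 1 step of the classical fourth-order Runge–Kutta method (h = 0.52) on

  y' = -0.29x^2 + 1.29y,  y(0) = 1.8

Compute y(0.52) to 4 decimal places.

3.5019

RK4: k1 = f(x_n, y_n); k2 = f(x_n + h/2, y_n + (h/2)·k1); k3 = f(x_n + h/2, y_n + (h/2)·k2); k4 = f(x_n + h, y_n + h·k3); y_{n+1} = y_n + (h/6)·(k1 + 2k2 + 2k3 + k4).
x=0.000000, y=1.800000:
  k1 = f(0.000000, 1.800000) = 2.322000
  k2 = f(0.260000, 2.403720) = 3.081195
  k3 = f(0.260000, 2.601111) = 3.335829
  k4 = f(0.520000, 3.534631) = 4.481258
  y ← 1.800000 + (0.52/6)·(k1 + 2k2 + 2k3 + k4) = 3.501900
y(0.52) ≈ 3.5019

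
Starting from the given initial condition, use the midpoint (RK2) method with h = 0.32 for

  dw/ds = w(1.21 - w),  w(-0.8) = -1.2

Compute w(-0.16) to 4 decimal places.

-10.7814

Midpoint: k1 = f(s_n, w_n); k2 = f(s_n + h/2, w_n + (h/2)·k1); w_{n+1} = w_n + h·k2.
s=-0.800000, w=-1.200000:
  k1 = f(-0.800000, -1.200000) = -2.892000
  k2 = f(-0.640000, -1.662720) = -4.776529
  w ← -1.200000 + 0.32·(-4.776529) = -2.728489
s=-0.480000, w=-2.728489:
  k1 = f(-0.480000, -2.728489) = -10.746126
  k2 = f(-0.320000, -4.447869) = -25.165464
  w ← -2.728489 + 0.32·(-25.165464) = -10.781438
w(-0.16) ≈ -10.7814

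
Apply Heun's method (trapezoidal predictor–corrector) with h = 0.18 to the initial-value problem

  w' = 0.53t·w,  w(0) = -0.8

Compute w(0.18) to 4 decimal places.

-0.8069

Heun: k1 = f(t_n, w_n); k2 = f(t_n + h, w_n + h·k1); w_{n+1} = w_n + (h/2)·(k1 + k2).
t=0.000000, w=-0.800000:
  k1 = f(0.000000, -0.800000) = 0.000000
  k2 = f(0.180000, -0.800000) = -0.076320
  w ← -0.800000 + (0.18/2)·(0.000000 + (-0.076320)) = -0.806869
w(0.18) ≈ -0.8069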